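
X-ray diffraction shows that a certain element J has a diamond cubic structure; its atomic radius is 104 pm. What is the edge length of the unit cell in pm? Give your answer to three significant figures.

480 pm

In a diamond cubic lattice, nearest neighbors lie along the body diagonal with √3·a = 8r.
a = 8r/√3 = 8 × 104 / 1.7321 = 480 pm.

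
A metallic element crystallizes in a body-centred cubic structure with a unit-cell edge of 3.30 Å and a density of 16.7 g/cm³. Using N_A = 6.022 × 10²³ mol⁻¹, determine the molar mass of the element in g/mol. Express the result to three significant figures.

A BCC cell has Z = 2 atoms; a = 3.300 × 10^-8 cm.
M = ρ·N_A·a³/Z = 16.7 × 6.022 × 10²³ × 3.594 × 10^-23 / 2 = 181 g/mol.

181 g/mol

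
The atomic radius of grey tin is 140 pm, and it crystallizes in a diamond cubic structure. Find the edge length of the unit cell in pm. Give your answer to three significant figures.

647 pm

In a diamond cubic lattice, nearest neighbors lie along the body diagonal with √3·a = 8r.
a = 8r/√3 = 8 × 140 / 1.7321 = 647 pm.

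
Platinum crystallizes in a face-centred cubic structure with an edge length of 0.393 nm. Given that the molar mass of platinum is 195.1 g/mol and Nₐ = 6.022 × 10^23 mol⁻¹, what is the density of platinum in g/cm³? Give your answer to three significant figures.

An FCC unit cell contains Z = 4 atoms.
Cell volume: a³ = (0.393 nm)³ = (3.930 × 10^-8 cm)³ = 6.070 × 10^-23 cm³.
ρ = Z·M/(N_A·a³) = 4 × 195.1 / (6.022 × 10²³ × 6.070 × 10^-23) = 21.35 g/cm³.

21.4 g/cm³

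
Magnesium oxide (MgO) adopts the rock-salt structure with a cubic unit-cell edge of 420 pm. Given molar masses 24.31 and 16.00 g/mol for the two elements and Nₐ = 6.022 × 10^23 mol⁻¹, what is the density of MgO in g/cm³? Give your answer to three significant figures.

The rock-salt structure contains Z = 4 formula units per cell; M(MgO) = 24.31 + 16.00 = 40.31 g/mol.
a³ = (4.200 × 10^-8 cm)³ = 7.409 × 10^-23 cm³.
ρ = 4 × 40.31 / (6.022 × 10²³ × 7.409 × 10^-23) = 3.614 g/cm³.

3.61 g/cm³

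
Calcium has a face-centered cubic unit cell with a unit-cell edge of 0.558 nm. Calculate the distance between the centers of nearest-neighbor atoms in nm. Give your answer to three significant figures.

0.395 nm

In an FCC structure, atoms touch along the face diagonal, so √2·a = 4r; the nearest-neighbor distance equals 2r = 0.7071·a.
d = 0.7071 × 0.558 = 0.395 nm.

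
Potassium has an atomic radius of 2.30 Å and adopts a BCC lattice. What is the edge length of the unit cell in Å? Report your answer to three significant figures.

5.31 Å

In a BCC lattice, atoms touch along the body diagonal, so √3·a = 4r.
a = 4r/√3 = 4 × 2.30 / 1.7321 = 5.31 Å.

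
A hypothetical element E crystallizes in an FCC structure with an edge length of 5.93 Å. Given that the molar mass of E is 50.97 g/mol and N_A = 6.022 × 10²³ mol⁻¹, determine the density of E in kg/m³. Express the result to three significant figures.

1620 kg/m³

An FCC unit cell contains Z = 4 atoms.
Cell volume: a³ = (5.93 Å)³ = (5.930 × 10^-8 cm)³ = 2.085 × 10^-22 cm³.
ρ = Z·M/(N_A·a³) = 4 × 50.97 / (6.022 × 10²³ × 2.085 × 10^-22) = 1.624 g/cm³ = 1620 kg/m³.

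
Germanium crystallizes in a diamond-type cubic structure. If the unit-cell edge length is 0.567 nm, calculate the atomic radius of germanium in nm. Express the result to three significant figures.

0.123 nm

In a diamond cubic lattice, nearest neighbors lie along the body diagonal with √3·a = 8r.
r = √3·a/8 = 1.7321 × 0.567 / 8 = 0.123 nm.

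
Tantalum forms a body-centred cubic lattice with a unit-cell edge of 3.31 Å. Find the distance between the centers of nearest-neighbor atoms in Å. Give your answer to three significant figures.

2.87 Å

In a BCC structure, atoms touch along the body diagonal, so √3·a = 4r; the nearest-neighbor distance equals 2r = 0.8660·a.
d = 0.8660 × 3.31 = 2.87 Å.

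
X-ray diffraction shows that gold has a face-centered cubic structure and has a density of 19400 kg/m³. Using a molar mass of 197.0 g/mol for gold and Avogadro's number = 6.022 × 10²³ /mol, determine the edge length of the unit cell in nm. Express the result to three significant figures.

0.407 nm

With Z = 4 atoms per FCC cell, a³ = Z·M/(N_A·ρ) = 4 × 197.0 / (6.022 × 10²³ × 19.40 g/cm³) = 6.745 × 10^-23 cm³.
a = (6.745 × 10^-23)^(1/3) = 4.071 × 10^-8 cm = 0.407 nm.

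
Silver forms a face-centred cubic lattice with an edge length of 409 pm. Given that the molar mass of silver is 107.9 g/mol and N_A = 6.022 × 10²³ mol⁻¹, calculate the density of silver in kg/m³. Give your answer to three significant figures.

An FCC unit cell contains Z = 4 atoms.
Cell volume: a³ = (409 pm)³ = (4.090 × 10^-8 cm)³ = 6.842 × 10^-23 cm³.
ρ = Z·M/(N_A·a³) = 4 × 107.9 / (6.022 × 10²³ × 6.842 × 10^-23) = 10.48 g/cm³ = 10500 kg/m³.

10500 kg/m³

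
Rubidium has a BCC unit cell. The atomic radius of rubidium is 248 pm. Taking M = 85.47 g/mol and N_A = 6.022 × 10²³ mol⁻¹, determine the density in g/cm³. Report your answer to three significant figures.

1.51 g/cm³

In a BCC lattice, atoms touch along the body diagonal, so √3·a = 4r, giving a = 572.7 pm = 5.727 × 10^-8 cm.
With Z = 2, ρ = Z·M/(N_A·a³) = 2 × 85.47 / (6.022 × 10²³ × 1.879 × 10^-22) = 1.511 g/cm³.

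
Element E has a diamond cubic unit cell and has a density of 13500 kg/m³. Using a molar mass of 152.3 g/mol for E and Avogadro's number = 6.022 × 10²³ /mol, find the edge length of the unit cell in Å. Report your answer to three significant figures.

With Z = 8 atoms per diamond cubic cell, a³ = Z·M/(N_A·ρ) = 8 × 152.3 / (6.022 × 10²³ × 13.50 g/cm³) = 1.499 × 10^-22 cm³.
a = (1.499 × 10^-22)^(1/3) = 5.312 × 10^-8 cm = 5.31 Å.

5.31 Å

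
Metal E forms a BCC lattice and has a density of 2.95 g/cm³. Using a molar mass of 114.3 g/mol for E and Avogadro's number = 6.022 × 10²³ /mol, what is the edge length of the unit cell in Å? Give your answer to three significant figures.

5.05 Å

With Z = 2 atoms per BCC cell, a³ = Z·M/(N_A·ρ) = 2 × 114.3 / (6.022 × 10²³ × 2.950 g/cm³) = 1.287 × 10^-22 cm³.
a = (1.287 × 10^-22)^(1/3) = 5.049 × 10^-8 cm = 5.05 Å.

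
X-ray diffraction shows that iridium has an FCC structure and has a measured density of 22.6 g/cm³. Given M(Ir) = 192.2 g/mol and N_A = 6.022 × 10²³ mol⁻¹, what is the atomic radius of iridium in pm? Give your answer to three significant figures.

136 pm

For an FCC cell (Z = 4), a³ = Z·M/(N_A·ρ) = 4 × 192.2 / (6.022 × 10²³ × 22.60) = 5.649 × 10^-23 cm³, so a = 3.837 × 10^-8 cm = 383.7 pm.
Atoms touch along the face diagonal, so √2·a = 4r, so r = 0.3536 × a = 136 pm.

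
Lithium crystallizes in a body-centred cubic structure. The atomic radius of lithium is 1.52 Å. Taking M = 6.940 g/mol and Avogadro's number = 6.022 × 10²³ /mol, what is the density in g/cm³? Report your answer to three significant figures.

In a BCC lattice, atoms touch along the body diagonal, so √3·a = 4r, giving a = 3.510 Å = 3.510 × 10^-8 cm.
With Z = 2, ρ = Z·M/(N_A·a³) = 2 × 6.940 / (6.022 × 10²³ × 4.325 × 10^-23) = 0.5329 g/cm³.

0.533 g/cm³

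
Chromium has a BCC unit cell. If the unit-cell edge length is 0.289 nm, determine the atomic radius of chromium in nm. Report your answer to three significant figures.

0.125 nm

In a BCC lattice, atoms touch along the body diagonal, so √3·a = 4r.
r = √3·a/4 = 1.7321 × 0.289 / 4 = 0.125 nm.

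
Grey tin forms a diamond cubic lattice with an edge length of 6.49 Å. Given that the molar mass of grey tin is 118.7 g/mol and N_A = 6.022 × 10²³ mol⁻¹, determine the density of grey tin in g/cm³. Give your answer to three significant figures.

5.77 g/cm³

A diamond cubic unit cell contains Z = 8 atoms.
Cell volume: a³ = (6.49 Å)³ = (6.490 × 10^-8 cm)³ = 2.734 × 10^-22 cm³.
ρ = Z·M/(N_A·a³) = 8 × 118.7 / (6.022 × 10²³ × 2.734 × 10^-22) = 5.769 g/cm³.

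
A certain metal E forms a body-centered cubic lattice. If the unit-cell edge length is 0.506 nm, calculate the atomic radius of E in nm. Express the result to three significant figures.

0.219 nm

In a BCC lattice, atoms touch along the body diagonal, so √3·a = 4r.
r = √3·a/4 = 1.7321 × 0.506 / 4 = 0.219 nm.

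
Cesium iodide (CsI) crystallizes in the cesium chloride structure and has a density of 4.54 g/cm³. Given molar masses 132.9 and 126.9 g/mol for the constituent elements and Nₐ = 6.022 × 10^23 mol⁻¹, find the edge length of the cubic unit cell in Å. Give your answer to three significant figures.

4.56 Å

M(CsI) = 259.8 g/mol; Z = 1 formula unit per cell.
a³ = Z·M/(N_A·ρ) = 1 × 259.8 / (6.022 × 10²³ × 4.54) = 9.503 × 10^-23 cm³, so a = 4.563 × 10^-8 cm = 4.56 Å.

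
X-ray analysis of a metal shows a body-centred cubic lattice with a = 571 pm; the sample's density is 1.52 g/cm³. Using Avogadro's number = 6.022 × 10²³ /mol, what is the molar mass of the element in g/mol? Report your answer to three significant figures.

85.2 g/mol

A BCC cell has Z = 2 atoms; a = 5.710 × 10^-8 cm.
M = ρ·N_A·a³/Z = 1.52 × 6.022 × 10²³ × 1.862 × 10^-22 / 2 = 85.2 g/mol.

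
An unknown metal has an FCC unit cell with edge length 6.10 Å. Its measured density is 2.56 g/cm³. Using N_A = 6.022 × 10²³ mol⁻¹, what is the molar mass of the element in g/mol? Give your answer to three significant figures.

87.5 g/mol

An FCC cell has Z = 4 atoms; a = 6.100 × 10^-8 cm.
M = ρ·N_A·a³/Z = 2.56 × 6.022 × 10²³ × 2.270 × 10^-22 / 4 = 87.5 g/mol.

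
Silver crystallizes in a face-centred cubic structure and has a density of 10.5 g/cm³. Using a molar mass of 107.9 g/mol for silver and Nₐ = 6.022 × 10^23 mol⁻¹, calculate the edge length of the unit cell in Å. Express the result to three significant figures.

With Z = 4 atoms per FCC cell, a³ = Z·M/(N_A·ρ) = 4 × 107.9 / (6.022 × 10²³ × 10.50 g/cm³) = 6.826 × 10^-23 cm³.
a = (6.826 × 10^-23)^(1/3) = 4.087 × 10^-8 cm = 4.09 Å.

4.09 Å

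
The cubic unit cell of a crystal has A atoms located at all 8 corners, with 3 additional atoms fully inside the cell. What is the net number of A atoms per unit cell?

4

Corner atoms are shared by 8 cells (1/8 each), interior atoms are unshared.
Net atoms = 8 × 1/8 + 3 = 1 + 3 = 4.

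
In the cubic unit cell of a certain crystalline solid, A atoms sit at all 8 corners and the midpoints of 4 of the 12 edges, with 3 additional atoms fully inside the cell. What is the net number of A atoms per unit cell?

Corner atoms are shared by 8 cells (1/8 each), edge atoms by 4 (1/4 each), interior atoms are unshared.
Net atoms = 8 × 1/8 + 4 × 1/4 + 3 = 1 + 1 + 3 = 5.

5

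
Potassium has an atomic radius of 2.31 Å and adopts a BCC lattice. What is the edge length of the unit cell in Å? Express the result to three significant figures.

In a BCC lattice, atoms touch along the body diagonal, so √3·a = 4r.
a = 4r/√3 = 4 × 2.31 / 1.7321 = 5.33 Å.

5.33 Å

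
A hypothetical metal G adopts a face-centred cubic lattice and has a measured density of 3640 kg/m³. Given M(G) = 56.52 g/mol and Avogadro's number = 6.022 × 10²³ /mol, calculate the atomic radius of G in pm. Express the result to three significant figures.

166 pm

For an FCC cell (Z = 4), a³ = Z·M/(N_A·ρ) = 4 × 56.52 / (6.022 × 10²³ × 3.640) = 1.031 × 10^-22 cm³, so a = 4.690 × 10^-8 cm = 469.0 pm.
Atoms touch along the face diagonal, so √2·a = 4r, so r = 0.3536 × a = 166 pm.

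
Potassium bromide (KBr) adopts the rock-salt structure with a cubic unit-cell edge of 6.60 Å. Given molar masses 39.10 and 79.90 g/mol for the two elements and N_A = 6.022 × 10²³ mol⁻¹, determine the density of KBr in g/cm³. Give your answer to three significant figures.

The rock-salt structure contains Z = 4 formula units per cell; M(KBr) = 39.10 + 79.90 = 119.0 g/mol.
a³ = (6.600 × 10^-8 cm)³ = 2.875 × 10^-22 cm³.
ρ = 4 × 119.0 / (6.022 × 10²³ × 2.875 × 10^-22) = 2.749 g/cm³.

2.75 g/cm³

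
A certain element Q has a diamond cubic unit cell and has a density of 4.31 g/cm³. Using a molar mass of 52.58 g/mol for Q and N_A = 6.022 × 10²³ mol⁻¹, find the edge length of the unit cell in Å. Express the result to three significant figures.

With Z = 8 atoms per diamond cubic cell, a³ = Z·M/(N_A·ρ) = 8 × 52.58 / (6.022 × 10²³ × 4.310 g/cm³) = 1.621 × 10^-22 cm³.
a = (1.621 × 10^-22)^(1/3) = 5.452 × 10^-8 cm = 5.45 Å.

5.45 Å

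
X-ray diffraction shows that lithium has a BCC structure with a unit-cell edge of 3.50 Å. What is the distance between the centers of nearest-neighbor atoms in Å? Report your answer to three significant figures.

In a BCC structure, atoms touch along the body diagonal, so √3·a = 4r; the nearest-neighbor distance equals 2r = 0.8660·a.
d = 0.8660 × 3.50 = 3.03 Å.

3.03 Å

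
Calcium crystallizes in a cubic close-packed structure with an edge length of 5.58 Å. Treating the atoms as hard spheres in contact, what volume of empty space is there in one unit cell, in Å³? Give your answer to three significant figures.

In an FCC lattice atoms touch along the face diagonal, so √2·a = 4r, so r = 0.3536a = 1.973 Å.
V_cell = a³ = 173.7 Å³; V_atoms = 4 × (4/3)πr³ = 128.7 Å³.
Empty space = 173.7 − 128.7 = 45.1 Å³.

45.1 Å³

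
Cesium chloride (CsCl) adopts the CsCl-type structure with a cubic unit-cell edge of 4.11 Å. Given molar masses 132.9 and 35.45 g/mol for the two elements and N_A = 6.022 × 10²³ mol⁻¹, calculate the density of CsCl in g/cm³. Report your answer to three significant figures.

The CsCl-type structure contains Z = 1 formula unit per cell; M(CsCl) = 132.9 + 35.45 = 168.35 g/mol.
a³ = (4.110 × 10^-8 cm)³ = 6.943 × 10^-23 cm³.
ρ = 1 × 168.35 / (6.022 × 10²³ × 6.943 × 10^-23) = 4.027 g/cm³.

4.03 g/cm³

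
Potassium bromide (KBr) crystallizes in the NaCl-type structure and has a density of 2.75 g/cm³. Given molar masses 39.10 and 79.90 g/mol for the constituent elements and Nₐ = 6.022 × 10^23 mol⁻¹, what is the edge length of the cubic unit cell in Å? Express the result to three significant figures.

M(KBr) = 119.0 g/mol; Z = 4 formula units per cell.
a³ = Z·M/(N_A·ρ) = 4 × 119.0 / (6.022 × 10²³ × 2.75) = 2.874 × 10^-22 cm³, so a = 6.600 × 10^-8 cm = 6.60 Å.

6.60 Å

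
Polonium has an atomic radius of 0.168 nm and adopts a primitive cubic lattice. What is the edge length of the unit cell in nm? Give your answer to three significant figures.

In a simple cubic lattice, atoms touch along the cell edge, so a = 2r.
a = 2r = 2 × 0.168 = 0.336 nm.

0.336 nm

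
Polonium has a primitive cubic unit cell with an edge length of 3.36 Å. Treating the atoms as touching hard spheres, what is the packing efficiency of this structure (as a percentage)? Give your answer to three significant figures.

52.4%

In a simple cubic lattice atoms touch along the cell edge, so a = 2r, so r = 0.5000a = 1.680 Å.
Packing fraction = Z·(4/3)πr³ / a³ = 1 × (4/3)π × (1.680)³ / (3.36)³ = 0.5236 = 52.4%.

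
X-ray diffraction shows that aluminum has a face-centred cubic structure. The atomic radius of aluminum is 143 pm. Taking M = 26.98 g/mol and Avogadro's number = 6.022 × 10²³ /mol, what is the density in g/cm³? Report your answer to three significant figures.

In an FCC lattice, atoms touch along the face diagonal, so √2·a = 4r, giving a = 404.5 pm = 4.045 × 10^-8 cm.
With Z = 4, ρ = Z·M/(N_A·a³) = 4 × 26.98 / (6.022 × 10²³ × 6.617 × 10^-23) = 2.708 g/cm³.

2.71 g/cm³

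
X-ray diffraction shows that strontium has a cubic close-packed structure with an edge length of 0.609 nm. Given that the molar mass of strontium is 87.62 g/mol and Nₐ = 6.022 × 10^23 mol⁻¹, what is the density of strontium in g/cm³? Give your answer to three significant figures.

An FCC unit cell contains Z = 4 atoms.
Cell volume: a³ = (0.609 nm)³ = (6.090 × 10^-8 cm)³ = 2.259 × 10^-22 cm³.
ρ = Z·M/(N_A·a³) = 4 × 87.62 / (6.022 × 10²³ × 2.259 × 10^-22) = 2.577 g/cm³.

2.58 g/cm³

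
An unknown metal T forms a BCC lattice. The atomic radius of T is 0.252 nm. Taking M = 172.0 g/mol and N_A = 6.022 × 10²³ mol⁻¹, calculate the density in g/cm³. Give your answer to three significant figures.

2.90 g/cm³

In a BCC lattice, atoms touch along the body diagonal, so √3·a = 4r, giving a = 0.5820 nm = 5.820 × 10^-8 cm.
With Z = 2, ρ = Z·M/(N_A·a³) = 2 × 172.0 / (6.022 × 10²³ × 1.971 × 10^-22) = 2.898 g/cm³.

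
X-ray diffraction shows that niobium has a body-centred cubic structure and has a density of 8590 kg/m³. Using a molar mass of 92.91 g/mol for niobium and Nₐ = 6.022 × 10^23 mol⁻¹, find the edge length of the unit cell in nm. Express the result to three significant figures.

With Z = 2 atoms per BCC cell, a³ = Z·M/(N_A·ρ) = 2 × 92.91 / (6.022 × 10²³ × 8.590 g/cm³) = 3.592 × 10^-23 cm³.
a = (3.592 × 10^-23)^(1/3) = 3.300 × 10^-8 cm = 0.330 nm.

0.330 nm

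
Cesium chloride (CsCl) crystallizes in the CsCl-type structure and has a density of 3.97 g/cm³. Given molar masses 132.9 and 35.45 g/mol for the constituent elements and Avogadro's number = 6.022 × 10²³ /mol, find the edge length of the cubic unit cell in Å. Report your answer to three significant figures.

4.13 Å

M(CsCl) = 168.35 g/mol; Z = 1 formula unit per cell.
a³ = Z·M/(N_A·ρ) = 1 × 168.35 / (6.022 × 10²³ × 3.97) = 7.042 × 10^-23 cm³, so a = 4.129 × 10^-8 cm = 4.13 Å.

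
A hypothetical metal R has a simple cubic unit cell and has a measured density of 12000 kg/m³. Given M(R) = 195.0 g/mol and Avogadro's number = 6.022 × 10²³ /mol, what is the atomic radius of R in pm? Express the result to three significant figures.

For a simple cubic cell (Z = 1), a³ = Z·M/(N_A·ρ) = 1 × 195.0 / (6.022 × 10²³ × 12.00) = 2.698 × 10^-23 cm³, so a = 2.999 × 10^-8 cm = 299.9 pm.
Atoms touch along the cell edge, so a = 2r, so r = 0.5000 × a = 150 pm.

150 pm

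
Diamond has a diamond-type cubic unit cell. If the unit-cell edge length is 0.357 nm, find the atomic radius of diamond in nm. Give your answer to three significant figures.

0.0773 nm

In a diamond cubic lattice, nearest neighbors lie along the body diagonal with √3·a = 8r.
r = √3·a/8 = 1.7321 × 0.357 / 8 = 0.0773 nm.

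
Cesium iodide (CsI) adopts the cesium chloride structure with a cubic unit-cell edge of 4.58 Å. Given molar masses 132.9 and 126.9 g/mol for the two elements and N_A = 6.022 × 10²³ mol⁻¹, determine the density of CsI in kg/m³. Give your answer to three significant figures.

The cesium chloride structure contains Z = 1 formula unit per cell; M(CsI) = 132.9 + 126.9 = 259.8 g/mol.
a³ = (4.580 × 10^-8 cm)³ = 9.607 × 10^-23 cm³.
ρ = 1 × 259.8 / (6.022 × 10²³ × 9.607 × 10^-23) = 4.491 g/cm³ = 4490 kg/m³.

4490 kg/m³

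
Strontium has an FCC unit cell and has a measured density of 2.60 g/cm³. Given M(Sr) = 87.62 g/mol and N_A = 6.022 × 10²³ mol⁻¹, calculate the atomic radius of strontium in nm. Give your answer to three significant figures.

For an FCC cell (Z = 4), a³ = Z·M/(N_A·ρ) = 4 × 87.62 / (6.022 × 10²³ × 2.600) = 2.238 × 10^-22 cm³, so a = 6.072 × 10^-8 cm = 0.6072 nm.
Atoms touch along the face diagonal, so √2·a = 4r, so r = 0.3536 × a = 0.215 nm.

0.215 nm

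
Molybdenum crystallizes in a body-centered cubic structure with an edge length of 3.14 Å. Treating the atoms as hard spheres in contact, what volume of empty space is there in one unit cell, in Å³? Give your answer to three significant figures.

In a BCC lattice atoms touch along the body diagonal, so √3·a = 4r, so r = 0.4330a = 1.360 Å.
V_cell = a³ = 30.96 Å³; V_atoms = 2 × (4/3)πr³ = 21.06 Å³.
Empty space = 30.96 − 21.06 = 9.90 Å³.

9.90 Å³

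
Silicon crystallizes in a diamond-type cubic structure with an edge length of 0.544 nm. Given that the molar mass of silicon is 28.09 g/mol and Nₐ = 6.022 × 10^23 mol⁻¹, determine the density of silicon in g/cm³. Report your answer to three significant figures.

A diamond cubic unit cell contains Z = 8 atoms.
Cell volume: a³ = (0.544 nm)³ = (5.440 × 10^-8 cm)³ = 1.610 × 10^-22 cm³.
ρ = Z·M/(N_A·a³) = 8 × 28.09 / (6.022 × 10²³ × 1.610 × 10^-22) = 2.318 g/cm³.

2.32 g/cm³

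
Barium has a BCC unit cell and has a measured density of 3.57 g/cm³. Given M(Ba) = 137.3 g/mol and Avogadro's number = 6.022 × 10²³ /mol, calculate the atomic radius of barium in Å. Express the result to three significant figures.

2.18 Å

For a BCC cell (Z = 2), a³ = Z·M/(N_A·ρ) = 2 × 137.3 / (6.022 × 10²³ × 3.570) = 1.277 × 10^-22 cm³, so a = 5.036 × 10^-8 cm = 5.036 Å.
Atoms touch along the body diagonal, so √3·a = 4r, so r = 0.4330 × a = 2.18 Å.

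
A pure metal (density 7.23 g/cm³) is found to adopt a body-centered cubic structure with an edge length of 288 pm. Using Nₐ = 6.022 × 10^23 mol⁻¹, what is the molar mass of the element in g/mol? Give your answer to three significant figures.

52.0 g/mol

A BCC cell has Z = 2 atoms; a = 2.880 × 10^-8 cm.
M = ρ·N_A·a³/Z = 7.23 × 6.022 × 10²³ × 2.389 × 10^-23 / 2 = 52.0 g/mol.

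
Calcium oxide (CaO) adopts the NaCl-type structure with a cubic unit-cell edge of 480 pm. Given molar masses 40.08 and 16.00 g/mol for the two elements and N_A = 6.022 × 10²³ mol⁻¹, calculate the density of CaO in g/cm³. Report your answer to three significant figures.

3.37 g/cm³

The NaCl-type structure contains Z = 4 formula units per cell; M(CaO) = 40.08 + 16.00 = 56.08 g/mol.
a³ = (4.800 × 10^-8 cm)³ = 1.106 × 10^-22 cm³.
ρ = 4 × 56.08 / (6.022 × 10²³ × 1.106 × 10^-22) = 3.368 g/cm³.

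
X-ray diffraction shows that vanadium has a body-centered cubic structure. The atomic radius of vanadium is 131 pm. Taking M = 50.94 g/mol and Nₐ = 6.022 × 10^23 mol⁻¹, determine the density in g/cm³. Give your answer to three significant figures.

6.11 g/cm³

In a BCC lattice, atoms touch along the body diagonal, so √3·a = 4r, giving a = 302.5 pm = 3.025 × 10^-8 cm.
With Z = 2, ρ = Z·M/(N_A·a³) = 2 × 50.94 / (6.022 × 10²³ × 2.769 × 10^-23) = 6.110 g/cm³.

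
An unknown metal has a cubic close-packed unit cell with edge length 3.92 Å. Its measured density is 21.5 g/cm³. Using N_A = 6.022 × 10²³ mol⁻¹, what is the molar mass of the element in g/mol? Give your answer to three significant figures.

195 g/mol

An FCC cell has Z = 4 atoms; a = 3.920 × 10^-8 cm.
M = ρ·N_A·a³/Z = 21.5 × 6.022 × 10²³ × 6.024 × 10^-23 / 4 = 195 g/mol.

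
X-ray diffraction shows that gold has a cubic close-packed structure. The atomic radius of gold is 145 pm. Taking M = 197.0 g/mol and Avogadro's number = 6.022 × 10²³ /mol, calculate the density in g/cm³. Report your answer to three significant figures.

In an FCC lattice, atoms touch along the face diagonal, so √2·a = 4r, giving a = 410.1 pm = 4.101 × 10^-8 cm.
With Z = 4, ρ = Z·M/(N_A·a³) = 4 × 197.0 / (6.022 × 10²³ × 6.898 × 10^-23) = 18.97 g/cm³.

19.0 g/cm³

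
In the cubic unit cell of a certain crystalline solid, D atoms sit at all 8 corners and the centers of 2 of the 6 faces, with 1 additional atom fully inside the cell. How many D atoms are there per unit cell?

3

Corner atoms are shared by 8 cells (1/8 each), face atoms by 2 (1/2 each), interior atoms are unshared.
Net atoms = 8 × 1/8 + 2 × 1/2 + 1 = 1 + 1 + 1 = 3.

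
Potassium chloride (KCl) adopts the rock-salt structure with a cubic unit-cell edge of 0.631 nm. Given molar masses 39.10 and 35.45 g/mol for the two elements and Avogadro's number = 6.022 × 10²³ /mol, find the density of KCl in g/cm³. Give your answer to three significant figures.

1.97 g/cm³

The rock-salt structure contains Z = 4 formula units per cell; M(KCl) = 39.10 + 35.45 = 74.55 g/mol.
a³ = (6.310 × 10^-8 cm)³ = 2.512 × 10^-22 cm³.
ρ = 4 × 74.55 / (6.022 × 10²³ × 2.512 × 10^-22) = 1.971 g/cm³.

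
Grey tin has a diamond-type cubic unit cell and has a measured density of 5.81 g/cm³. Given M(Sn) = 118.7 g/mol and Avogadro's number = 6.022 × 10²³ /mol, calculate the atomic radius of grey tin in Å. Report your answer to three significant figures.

For a diamond cubic cell (Z = 8), a³ = Z·M/(N_A·ρ) = 8 × 118.7 / (6.022 × 10²³ × 5.810) = 2.714 × 10^-22 cm³, so a = 6.475 × 10^-8 cm = 6.475 Å.
Nearest neighbors lie along the body diagonal with √3·a = 8r, so r = 0.2165 × a = 1.40 Å.

1.40 Å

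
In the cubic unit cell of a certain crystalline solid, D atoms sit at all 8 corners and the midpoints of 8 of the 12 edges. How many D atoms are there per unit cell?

3

Corner atoms are shared by 8 cells (1/8 each), edge atoms by 4 (1/4 each).
Net atoms = 8 × 1/8 + 8 × 1/4 = 1 + 2 = 3.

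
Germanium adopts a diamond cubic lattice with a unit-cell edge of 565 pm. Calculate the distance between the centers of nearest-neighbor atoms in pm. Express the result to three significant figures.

In a diamond cubic structure, nearest neighbors lie along the body diagonal with √3·a = 8r; the nearest-neighbor distance equals 2r = 0.4330·a.
d = 0.4330 × 565 = 245 pm.

245 pm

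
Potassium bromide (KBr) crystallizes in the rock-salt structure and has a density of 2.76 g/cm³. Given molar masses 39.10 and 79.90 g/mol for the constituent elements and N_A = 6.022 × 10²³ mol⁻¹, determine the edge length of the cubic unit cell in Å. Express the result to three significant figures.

M(KBr) = 119.0 g/mol; Z = 4 formula units per cell.
a³ = Z·M/(N_A·ρ) = 4 × 119.0 / (6.022 × 10²³ × 2.76) = 2.864 × 10^-22 cm³, so a = 6.592 × 10^-8 cm = 6.59 Å.

6.59 Å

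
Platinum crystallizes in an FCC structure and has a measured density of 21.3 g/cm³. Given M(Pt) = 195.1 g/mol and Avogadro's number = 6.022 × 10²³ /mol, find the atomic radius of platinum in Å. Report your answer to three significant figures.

For an FCC cell (Z = 4), a³ = Z·M/(N_A·ρ) = 4 × 195.1 / (6.022 × 10²³ × 21.30) = 6.084 × 10^-23 cm³, so a = 3.933 × 10^-8 cm = 3.933 Å.
Atoms touch along the face diagonal, so √2·a = 4r, so r = 0.3536 × a = 1.39 Å.

1.39 Å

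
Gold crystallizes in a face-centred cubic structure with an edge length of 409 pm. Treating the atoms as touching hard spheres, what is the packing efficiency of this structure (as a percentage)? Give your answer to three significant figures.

In an FCC lattice atoms touch along the face diagonal, so √2·a = 4r, so r = 0.3536a = 144.6 pm.
Packing fraction = Z·(4/3)πr³ / a³ = 4 × (4/3)π × (144.6)³ / (409)³ = 0.7405 = 74.0%.

74.0%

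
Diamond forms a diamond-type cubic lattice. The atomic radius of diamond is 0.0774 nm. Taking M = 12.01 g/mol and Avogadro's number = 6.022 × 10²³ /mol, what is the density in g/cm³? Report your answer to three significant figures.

3.49 g/cm³

In a diamond cubic lattice, nearest neighbors lie along the body diagonal with √3·a = 8r, giving a = 0.3575 nm = 3.575 × 10^-8 cm.
With Z = 8, ρ = Z·M/(N_A·a³) = 8 × 12.01 / (6.022 × 10²³ × 4.569 × 10^-23) = 3.492 g/cm³.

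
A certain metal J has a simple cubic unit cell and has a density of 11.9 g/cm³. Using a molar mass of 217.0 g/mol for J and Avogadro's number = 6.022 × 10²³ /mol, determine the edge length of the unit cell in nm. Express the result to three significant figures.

0.312 nm

With Z = 1 atom per simple cubic cell, a³ = Z·M/(N_A·ρ) = 1 × 217.0 / (6.022 × 10²³ × 11.90 g/cm³) = 3.028 × 10^-23 cm³.
a = (3.028 × 10^-23)^(1/3) = 3.117 × 10^-8 cm = 0.312 nm.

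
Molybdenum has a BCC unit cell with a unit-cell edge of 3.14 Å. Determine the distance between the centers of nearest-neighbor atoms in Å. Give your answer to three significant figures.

In a BCC structure, atoms touch along the body diagonal, so √3·a = 4r; the nearest-neighbor distance equals 2r = 0.8660·a.
d = 0.8660 × 3.14 = 2.72 Å.

2.72 Å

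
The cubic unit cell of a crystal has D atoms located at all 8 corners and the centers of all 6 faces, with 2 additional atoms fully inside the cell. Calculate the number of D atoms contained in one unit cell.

Corner atoms are shared by 8 cells (1/8 each), face atoms by 2 (1/2 each), interior atoms are unshared.
Net atoms = 8 × 1/8 + 6 × 1/2 + 2 = 1 + 3 + 2 = 6.

6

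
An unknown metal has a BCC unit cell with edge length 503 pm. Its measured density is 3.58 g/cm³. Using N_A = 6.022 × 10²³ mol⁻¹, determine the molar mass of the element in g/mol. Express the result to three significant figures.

A BCC cell has Z = 2 atoms; a = 5.030 × 10^-8 cm.
M = ρ·N_A·a³/Z = 3.58 × 6.022 × 10²³ × 1.273 × 10^-22 / 2 = 137 g/mol.

137 g/mol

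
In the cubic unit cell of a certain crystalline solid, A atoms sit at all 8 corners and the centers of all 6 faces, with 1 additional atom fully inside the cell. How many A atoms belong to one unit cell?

Corner atoms are shared by 8 cells (1/8 each), face atoms by 2 (1/2 each), interior atoms are unshared.
Net atoms = 8 × 1/8 + 6 × 1/2 + 1 = 1 + 3 + 1 = 5.

5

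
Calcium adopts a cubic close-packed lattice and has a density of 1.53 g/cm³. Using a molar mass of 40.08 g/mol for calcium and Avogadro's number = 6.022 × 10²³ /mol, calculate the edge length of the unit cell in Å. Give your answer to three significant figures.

With Z = 4 atoms per FCC cell, a³ = Z·M/(N_A·ρ) = 4 × 40.08 / (6.022 × 10²³ × 1.530 g/cm³) = 1.740 × 10^-22 cm³.
a = (1.740 × 10^-22)^(1/3) = 5.583 × 10^-8 cm = 5.58 Å.

5.58 Å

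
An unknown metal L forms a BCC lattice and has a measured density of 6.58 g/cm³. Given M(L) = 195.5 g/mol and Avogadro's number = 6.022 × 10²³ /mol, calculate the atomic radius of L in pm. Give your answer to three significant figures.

200 pm

For a BCC cell (Z = 2), a³ = Z·M/(N_A·ρ) = 2 × 195.5 / (6.022 × 10²³ × 6.580) = 9.868 × 10^-23 cm³, so a = 4.621 × 10^-8 cm = 462.1 pm.
Atoms touch along the body diagonal, so √3·a = 4r, so r = 0.4330 × a = 200 pm.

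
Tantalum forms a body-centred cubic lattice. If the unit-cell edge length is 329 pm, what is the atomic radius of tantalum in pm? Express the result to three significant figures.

In a BCC lattice, atoms touch along the body diagonal, so √3·a = 4r.
r = √3·a/4 = 1.7321 × 329 / 4 = 142 pm.

142 pm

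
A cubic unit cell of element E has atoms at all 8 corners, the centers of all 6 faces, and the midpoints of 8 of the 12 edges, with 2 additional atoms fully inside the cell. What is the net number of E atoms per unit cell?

8

Corner atoms are shared by 8 cells (1/8 each), face atoms by 2 (1/2 each), edge atoms by 4 (1/4 each), interior atoms are unshared.
Net atoms = 8 × 1/8 + 6 × 1/2 + 8 × 1/4 + 2 = 1 + 3 + 2 + 2 = 8.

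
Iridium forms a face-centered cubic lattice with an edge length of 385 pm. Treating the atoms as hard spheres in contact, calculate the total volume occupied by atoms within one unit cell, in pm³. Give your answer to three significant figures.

4.23 × 10^7 pm³

In an FCC lattice atoms touch along the face diagonal, so √2·a = 4r, so r = 0.3536a = 136.1 pm.
V_atoms = Z × (4/3)πr³ = 4 × (4/3)π × (136.1)³ = 4.23 × 10^7 pm³.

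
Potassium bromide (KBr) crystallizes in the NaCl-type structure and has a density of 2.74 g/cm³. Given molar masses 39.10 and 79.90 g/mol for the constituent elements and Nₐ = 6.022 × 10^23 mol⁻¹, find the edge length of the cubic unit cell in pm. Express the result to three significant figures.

661 pm

M(KBr) = 119.0 g/mol; Z = 4 formula units per cell.
a³ = Z·M/(N_A·ρ) = 4 × 119.0 / (6.022 × 10²³ × 2.74) = 2.885 × 10^-22 cm³, so a = 6.608 × 10^-8 cm = 661 pm.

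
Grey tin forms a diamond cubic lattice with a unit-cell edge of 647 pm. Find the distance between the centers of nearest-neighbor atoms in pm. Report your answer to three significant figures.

In a diamond cubic structure, nearest neighbors lie along the body diagonal with √3·a = 8r; the nearest-neighbor distance equals 2r = 0.4330·a.
d = 0.4330 × 647 = 280 pm.

280 pm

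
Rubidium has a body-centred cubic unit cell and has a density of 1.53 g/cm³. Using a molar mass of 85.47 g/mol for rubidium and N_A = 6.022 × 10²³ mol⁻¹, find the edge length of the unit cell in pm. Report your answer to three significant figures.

570 pm

With Z = 2 atoms per BCC cell, a³ = Z·M/(N_A·ρ) = 2 × 85.47 / (6.022 × 10²³ × 1.530 g/cm³) = 1.855 × 10^-22 cm³.
a = (1.855 × 10^-22)^(1/3) = 5.703 × 10^-8 cm = 570 pm.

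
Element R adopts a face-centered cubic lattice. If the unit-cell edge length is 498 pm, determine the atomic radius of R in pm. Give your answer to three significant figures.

176 pm

In an FCC lattice, atoms touch along the face diagonal, so √2·a = 4r.
r = √2·a/4 = 1.4142 × 498 / 4 = 176 pm.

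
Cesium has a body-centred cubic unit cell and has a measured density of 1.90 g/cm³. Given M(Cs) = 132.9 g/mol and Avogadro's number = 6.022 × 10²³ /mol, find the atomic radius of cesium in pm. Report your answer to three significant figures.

For a BCC cell (Z = 2), a³ = Z·M/(N_A·ρ) = 2 × 132.9 / (6.022 × 10²³ × 1.900) = 2.323 × 10^-22 cm³, so a = 6.147 × 10^-8 cm = 614.7 pm.
Atoms touch along the body diagonal, so √3·a = 4r, so r = 0.4330 × a = 266 pm.

266 pm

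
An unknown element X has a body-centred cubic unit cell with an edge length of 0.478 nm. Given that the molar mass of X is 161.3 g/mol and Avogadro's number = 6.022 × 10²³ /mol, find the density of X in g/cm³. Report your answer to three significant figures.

A BCC unit cell contains Z = 2 atoms.
Cell volume: a³ = (0.478 nm)³ = (4.780 × 10^-8 cm)³ = 1.092 × 10^-22 cm³.
ρ = Z·M/(N_A·a³) = 2 × 161.3 / (6.022 × 10²³ × 1.092 × 10^-22) = 4.905 g/cm³.

4.91 g/cm³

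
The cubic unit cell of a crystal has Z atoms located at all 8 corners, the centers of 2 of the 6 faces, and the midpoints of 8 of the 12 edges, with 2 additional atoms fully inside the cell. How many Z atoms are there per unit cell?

6

Corner atoms are shared by 8 cells (1/8 each), face atoms by 2 (1/2 each), edge atoms by 4 (1/4 each), interior atoms are unshared.
Net atoms = 8 × 1/8 + 2 × 1/2 + 8 × 1/4 + 2 = 1 + 1 + 2 + 2 = 6.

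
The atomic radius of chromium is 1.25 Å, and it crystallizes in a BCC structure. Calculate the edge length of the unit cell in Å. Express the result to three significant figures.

2.89 Å

In a BCC lattice, atoms touch along the body diagonal, so √3·a = 4r.
a = 4r/√3 = 4 × 1.25 / 1.7321 = 2.89 Å.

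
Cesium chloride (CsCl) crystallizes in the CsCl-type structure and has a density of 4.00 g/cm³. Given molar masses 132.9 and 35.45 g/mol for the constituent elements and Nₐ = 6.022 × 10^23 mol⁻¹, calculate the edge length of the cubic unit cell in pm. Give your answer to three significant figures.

412 pm

M(CsCl) = 168.35 g/mol; Z = 1 formula unit per cell.
a³ = Z·M/(N_A·ρ) = 1 × 168.35 / (6.022 × 10²³ × 4.00) = 6.989 × 10^-23 cm³, so a = 4.119 × 10^-8 cm = 412 pm.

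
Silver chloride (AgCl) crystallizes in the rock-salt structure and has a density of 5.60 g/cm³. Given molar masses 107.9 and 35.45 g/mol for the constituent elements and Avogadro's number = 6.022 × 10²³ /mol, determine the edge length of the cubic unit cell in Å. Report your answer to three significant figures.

M(AgCl) = 143.35 g/mol; Z = 4 formula units per cell.
a³ = Z·M/(N_A·ρ) = 4 × 143.35 / (6.022 × 10²³ × 5.60) = 1.700 × 10^-22 cm³, so a = 5.540 × 10^-8 cm = 5.54 Å.

5.54 Å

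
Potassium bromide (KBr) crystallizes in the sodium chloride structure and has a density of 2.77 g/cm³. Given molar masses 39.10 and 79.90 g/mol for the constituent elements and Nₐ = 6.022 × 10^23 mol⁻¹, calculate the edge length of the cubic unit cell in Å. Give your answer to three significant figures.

M(KBr) = 119.0 g/mol; Z = 4 formula units per cell.
a³ = Z·M/(N_A·ρ) = 4 × 119.0 / (6.022 × 10²³ × 2.77) = 2.854 × 10^-22 cm³, so a = 6.584 × 10^-8 cm = 6.58 Å.

6.58 Å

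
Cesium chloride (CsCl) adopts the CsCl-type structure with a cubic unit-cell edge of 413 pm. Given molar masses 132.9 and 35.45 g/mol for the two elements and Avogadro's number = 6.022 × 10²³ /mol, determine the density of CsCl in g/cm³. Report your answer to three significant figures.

3.97 g/cm³

The CsCl-type structure contains Z = 1 formula unit per cell; M(CsCl) = 132.9 + 35.45 = 168.35 g/mol.
a³ = (4.130 × 10^-8 cm)³ = 7.044 × 10^-23 cm³.
ρ = 1 × 168.35 / (6.022 × 10²³ × 7.044 × 10^-23) = 3.968 g/cm³.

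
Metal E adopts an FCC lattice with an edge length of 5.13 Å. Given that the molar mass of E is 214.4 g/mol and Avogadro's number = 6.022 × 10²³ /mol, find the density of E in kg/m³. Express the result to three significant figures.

An FCC unit cell contains Z = 4 atoms.
Cell volume: a³ = (5.13 Å)³ = (5.130 × 10^-8 cm)³ = 1.350 × 10^-22 cm³.
ρ = Z·M/(N_A·a³) = 4 × 214.4 / (6.022 × 10²³ × 1.350 × 10^-22) = 10.55 g/cm³ = 10500 kg/m³.

10500 kg/m³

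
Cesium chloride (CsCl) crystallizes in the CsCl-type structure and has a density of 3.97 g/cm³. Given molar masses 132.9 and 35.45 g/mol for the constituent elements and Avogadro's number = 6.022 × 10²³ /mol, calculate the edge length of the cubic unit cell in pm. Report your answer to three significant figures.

413 pm

M(CsCl) = 168.35 g/mol; Z = 1 formula unit per cell.
a³ = Z·M/(N_A·ρ) = 1 × 168.35 / (6.022 × 10²³ × 3.97) = 7.042 × 10^-23 cm³, so a = 4.129 × 10^-8 cm = 413 pm.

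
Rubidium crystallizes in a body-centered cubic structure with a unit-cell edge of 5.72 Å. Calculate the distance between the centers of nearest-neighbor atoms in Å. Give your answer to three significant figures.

4.95 Å

In a BCC structure, atoms touch along the body diagonal, so √3·a = 4r; the nearest-neighbor distance equals 2r = 0.8660·a.
d = 0.8660 × 5.72 = 4.95 Å.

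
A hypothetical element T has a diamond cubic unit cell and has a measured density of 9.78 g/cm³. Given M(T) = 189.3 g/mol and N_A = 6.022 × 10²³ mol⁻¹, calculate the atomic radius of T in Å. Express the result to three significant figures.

1.38 Å

For a diamond cubic cell (Z = 8), a³ = Z·M/(N_A·ρ) = 8 × 189.3 / (6.022 × 10²³ × 9.780) = 2.571 × 10^-22 cm³, so a = 6.359 × 10^-8 cm = 6.359 Å.
Nearest neighbors lie along the body diagonal with √3·a = 8r, so r = 0.2165 × a = 1.38 Å.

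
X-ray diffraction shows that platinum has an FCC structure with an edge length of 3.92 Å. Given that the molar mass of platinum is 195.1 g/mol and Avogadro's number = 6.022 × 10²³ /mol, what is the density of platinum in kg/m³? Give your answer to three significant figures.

21500 kg/m³

An FCC unit cell contains Z = 4 atoms.
Cell volume: a³ = (3.92 Å)³ = (3.920 × 10^-8 cm)³ = 6.024 × 10^-23 cm³.
ρ = Z·M/(N_A·a³) = 4 × 195.1 / (6.022 × 10²³ × 6.024 × 10^-23) = 21.51 g/cm³ = 21500 kg/m³.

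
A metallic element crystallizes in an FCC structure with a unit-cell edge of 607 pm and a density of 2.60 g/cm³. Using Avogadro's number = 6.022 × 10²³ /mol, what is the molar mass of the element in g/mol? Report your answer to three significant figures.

An FCC cell has Z = 4 atoms; a = 6.070 × 10^-8 cm.
M = ρ·N_A·a³/Z = 2.60 × 6.022 × 10²³ × 2.236 × 10^-22 / 4 = 87.5 g/mol.

87.5 g/mol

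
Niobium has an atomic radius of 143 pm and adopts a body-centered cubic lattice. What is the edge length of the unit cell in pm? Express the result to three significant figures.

In a BCC lattice, atoms touch along the body diagonal, so √3·a = 4r.
a = 4r/√3 = 4 × 143 / 1.7321 = 330 pm.

330 pm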